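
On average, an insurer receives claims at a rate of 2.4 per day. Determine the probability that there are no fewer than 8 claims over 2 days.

0.1133

Over the interval, μ = 2.4 × 2 = 4.8 (2 days).
P(N ≥ 8) = 1 − P(N ≤ 7) = 1 − Σ_{j=0}^{7} e^(−μ) μ^j/j! ≈ 0.1133.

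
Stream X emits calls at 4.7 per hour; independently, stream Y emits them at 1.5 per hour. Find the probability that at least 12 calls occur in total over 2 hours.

0.5833

Independent Poisson processes superpose: combined rate λ = 4.7 + 1.5 = 6.2 per hour.
Over the interval, μ = 6.2 × 2 = 12.4 (2 hours).
P(N ≥ 12) = 1 − P(N ≤ 11) ≈ 0.5833.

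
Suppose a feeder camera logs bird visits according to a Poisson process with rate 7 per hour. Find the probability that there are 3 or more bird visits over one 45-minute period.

Over the interval, μ = 7 × 0.75 = 5.25 (a 45-minute period = 0.75 hours).
P(N ≥ 3) = 1 − P(N ≤ 2) = 1 − Σ_{j=0}^{2} e^(−μ) μ^j/j! ≈ 0.8949.

0.8949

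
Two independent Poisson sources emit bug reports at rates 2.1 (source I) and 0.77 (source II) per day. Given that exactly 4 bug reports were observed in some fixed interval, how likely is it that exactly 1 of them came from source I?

Given the total, each event is independently from source I with probability p = λ_I/(λ_I+λ_II) = 2.1/2.87 ≈ 0.7317.
So K ~ Binomial(4, 2.1/2.87): P(K = 1) = C(4,1) · (2.1/2.87)^1 · (0.77/2.87)^3 ≈ 0.0565.

0.0565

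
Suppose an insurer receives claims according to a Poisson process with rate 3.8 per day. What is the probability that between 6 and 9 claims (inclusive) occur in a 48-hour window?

Over the interval, μ = 3.8 × 2 = 7.6 (a 48-hour window = 2 days).
P(6 ≤ N ≤ 9) = Σ_{j=6}^{9} e^(−7.6) · 7.6^j/j! ≈ 0.5342.

0.5342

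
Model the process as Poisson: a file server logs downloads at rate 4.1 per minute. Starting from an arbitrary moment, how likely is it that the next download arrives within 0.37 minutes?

Inter-arrival times are exponential with rate λ = 4.1 per minute.
P(T ≤ 0.37) = 1 − e^(−λt) = 1 − e^(−4.1 × 0.37) = 1 − e^(−1.517) ≈ 0.7806.

0.7806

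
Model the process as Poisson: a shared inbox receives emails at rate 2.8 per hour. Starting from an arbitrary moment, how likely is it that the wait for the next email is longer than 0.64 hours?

The wait for the next event is exponential with rate λ = 2.8 per hour.
P(T > 0.64) = e^(−λt) = e^(−2.8 × 0.64) = e^(−1.792) ≈ 0.1666.

0.1666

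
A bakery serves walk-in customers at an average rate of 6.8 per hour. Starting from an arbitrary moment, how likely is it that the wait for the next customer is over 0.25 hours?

The wait for the next event is exponential with rate λ = 6.8 per hour.
P(T > 0.25) = e^(−λt) = e^(−6.8 × 0.25) = e^(−1.7) ≈ 0.1827.

0.1827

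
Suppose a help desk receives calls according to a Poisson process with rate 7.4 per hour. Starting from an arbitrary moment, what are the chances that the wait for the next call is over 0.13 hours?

0.3821

The wait for the next event is exponential with rate λ = 7.4 per hour.
P(T > 0.13) = e^(−λt) = e^(−7.4 × 0.13) = e^(−0.962) ≈ 0.3821.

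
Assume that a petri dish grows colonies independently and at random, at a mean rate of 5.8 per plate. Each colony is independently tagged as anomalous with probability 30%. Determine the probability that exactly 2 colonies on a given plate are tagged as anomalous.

0.2657

Thinning: the colonies that are tagged as anomalous themselves form a Poisson process with rate 0.3 × 5.8 = 1.74 per plate.
So μ = 1.74.
P(N = 2) = e^(−1.74) · 1.74^2/2! ≈ 0.2657.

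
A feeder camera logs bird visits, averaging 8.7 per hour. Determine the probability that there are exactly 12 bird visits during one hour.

With mean μ = 8.7 per hour,
P(N = 12) = e^(−μ) μ^12/12! = e^(−8.7) · 8.7^12/479001600 ≈ 0.0654.

0.0654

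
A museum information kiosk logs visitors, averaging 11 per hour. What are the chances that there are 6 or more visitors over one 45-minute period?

Over the interval, μ = 11 × 0.75 = 8.25 (a 45-minute period = 0.75 hours).
P(N ≥ 6) = 1 − P(N ≤ 5) = 1 − Σ_{j=0}^{5} e^(−μ) μ^j/j! ≈ 0.8306.

0.8306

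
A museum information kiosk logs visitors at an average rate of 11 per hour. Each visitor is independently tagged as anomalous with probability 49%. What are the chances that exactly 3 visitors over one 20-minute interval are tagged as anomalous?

Thinning: the visitors that are tagged as anomalous themselves form a Poisson process with rate 0.49 × 11 = 5.39 per hour.
Over the interval, μ = 5.39 × 1/3 ≈ 1.79667 (a 20-minute interval = 1/3 hours).
P(N = 3) = e^(−1.79667) · 1.79667^3/3! ≈ 0.1603.

0.1603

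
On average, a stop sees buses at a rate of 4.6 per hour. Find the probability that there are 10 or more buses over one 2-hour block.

Over the interval, μ = 4.6 × 2 = 9.2 (a 2-hour block = 2 hours).
P(N ≥ 10) = 1 − P(N ≤ 9) = 1 − Σ_{j=0}^{9} e^(−μ) μ^j/j! ≈ 0.4389.

0.4389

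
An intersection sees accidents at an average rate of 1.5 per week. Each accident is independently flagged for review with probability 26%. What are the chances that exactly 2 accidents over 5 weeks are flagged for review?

Thinning: the accidents that are flagged for review themselves form a Poisson process with rate 0.26 × 1.5 = 0.39 per week.
Over the interval, μ = 0.39 × 5 = 1.95 (5 weeks).
P(N = 2) = e^(−1.95) · 1.95^2/2! ≈ 0.2705.

0.2705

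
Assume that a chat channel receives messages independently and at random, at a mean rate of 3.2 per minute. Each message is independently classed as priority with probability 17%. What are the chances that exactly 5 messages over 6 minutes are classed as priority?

Thinning: the messages that are classed as priority themselves form a Poisson process with rate 0.17 × 3.2 = 0.544 per minute.
Over the interval, μ = 0.544 × 6 = 3.264 (6 minutes).
P(N = 5) = e^(−3.264) · 3.264^5/5! ≈ 0.1180.

0.1180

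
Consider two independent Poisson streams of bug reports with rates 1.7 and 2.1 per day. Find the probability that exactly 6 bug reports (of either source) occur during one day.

0.0936

Independent Poisson processes superpose: combined rate λ = 1.7 + 2.1 = 3.8 per day.
So μ = 3.8.
P(N = 6) = e^(−3.8) · 3.8^6/6! ≈ 0.0936.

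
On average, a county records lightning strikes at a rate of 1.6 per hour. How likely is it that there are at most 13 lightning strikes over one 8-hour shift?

0.5950

Over the interval, μ = 1.6 × 8 = 12.8 (an 8-hour shift = 8 hours).
P(N ≤ 13) = Σ_{j=0}^{13} e^(−μ) μ^j/j! ≈ 0.5950.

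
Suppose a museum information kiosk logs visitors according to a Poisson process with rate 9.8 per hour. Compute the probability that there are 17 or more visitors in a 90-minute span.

0.3074

Over the interval, μ = 9.8 × 1.5 = 14.7 (a 90-minute span = 1.5 hours).
P(N ≥ 17) = 1 − P(N ≤ 16) = 1 − Σ_{j=0}^{16} e^(−μ) μ^j/j! ≈ 0.3074.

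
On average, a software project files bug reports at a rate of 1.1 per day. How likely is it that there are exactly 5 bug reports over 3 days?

Over the interval, μ = 1.1 × 3 = 3.3 (3 days).
P(N = 5) = e^(−μ) μ^5/5! = e^(−3.3) · 3.3^5/120 ≈ 0.1203.

0.1203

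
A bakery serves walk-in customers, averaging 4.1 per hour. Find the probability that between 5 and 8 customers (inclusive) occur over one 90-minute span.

Over the interval, μ = 4.1 × 1.5 = 6.15 (a 90-minute span = 1.5 hours).
P(5 ≤ N ≤ 8) = Σ_{j=5}^{8} e^(−6.15) · 6.15^j/j! ≈ 0.5659.

0.5659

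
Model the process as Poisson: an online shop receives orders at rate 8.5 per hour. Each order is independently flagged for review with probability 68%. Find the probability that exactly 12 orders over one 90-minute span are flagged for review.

Thinning: the orders that are flagged for review themselves form a Poisson process with rate 0.68 × 8.5 = 5.78 per hour.
Over the interval, μ = 5.78 × 1.5 = 8.67 (a 90-minute span = 1.5 hours).
P(N = 12) = e^(−8.67) · 8.67^12/12! ≈ 0.0646.

0.0646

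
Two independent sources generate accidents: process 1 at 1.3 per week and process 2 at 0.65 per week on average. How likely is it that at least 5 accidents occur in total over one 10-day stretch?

0.1501

Independent Poisson processes superpose: combined rate λ = 1.3 + 0.65 = 1.95 per week.
Over the interval, μ = 1.95 × 10/7 ≈ 2.78571 (a 10-day stretch = 10/7 weeks).
P(N ≥ 5) = 1 − P(N ≤ 4) ≈ 0.1501.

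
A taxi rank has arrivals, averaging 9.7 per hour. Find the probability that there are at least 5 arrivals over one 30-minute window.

0.5328

Over the interval, μ = 9.7 × 0.5 = 4.85 (a 30-minute window = 0.5 hours).
P(N ≥ 5) = 1 − P(N ≤ 4) = 1 − Σ_{j=0}^{4} e^(−μ) μ^j/j! ≈ 0.5328.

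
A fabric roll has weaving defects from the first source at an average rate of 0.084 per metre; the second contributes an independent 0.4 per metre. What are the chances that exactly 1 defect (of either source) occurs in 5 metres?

Independent Poisson processes superpose: combined rate λ = 0.084 + 0.4 = 0.484 per metre.
Over the interval, μ = 0.484 × 5 = 2.42 (5 metres).
P(N = 1) = e^(−2.42) · 2.42^1/1! ≈ 0.2152.

0.2152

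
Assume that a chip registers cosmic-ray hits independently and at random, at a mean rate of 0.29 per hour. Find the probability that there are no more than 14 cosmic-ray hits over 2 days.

0.5789

Over the interval, μ = 0.29 × 48 = 13.92 (2 days = 48 hours).
P(N ≤ 14) = Σ_{j=0}^{14} e^(−μ) μ^j/j! ≈ 0.5789.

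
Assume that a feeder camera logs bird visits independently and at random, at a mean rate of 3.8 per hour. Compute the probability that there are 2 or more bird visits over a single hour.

0.8926

With mean μ = 3.8 per hour,
P(N ≥ 2) = 1 − P(N ≤ 1) = 1 − Σ_{j=0}^{1} e^(−μ) μ^j/j! ≈ 0.8926.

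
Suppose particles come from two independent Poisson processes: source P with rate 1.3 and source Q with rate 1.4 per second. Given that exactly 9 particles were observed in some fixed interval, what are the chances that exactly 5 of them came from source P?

0.2357

Given the total, each event is independently from source P with probability p = λ_P/(λ_P+λ_Q) = 1.3/2.7 ≈ 0.4815.
So K ~ Binomial(9, 1.3/2.7): P(K = 5) = C(9,5) · (1.3/2.7)^5 · (1.4/2.7)^4 ≈ 0.2357.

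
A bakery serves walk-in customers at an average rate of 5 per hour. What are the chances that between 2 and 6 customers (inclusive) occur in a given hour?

0.7218

With mean μ = 5 per hour,
P(2 ≤ N ≤ 6) = Σ_{j=2}^{6} e^(−5) · 5^j/j! ≈ 0.7218.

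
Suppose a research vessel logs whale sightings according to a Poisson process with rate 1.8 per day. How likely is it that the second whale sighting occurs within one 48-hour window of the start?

Over the interval, μ = 1.8 × 2 = 3.6 (a 48-hour window = 2 days).
The second arrival falls in the interval iff at least 2 events occur there: P(S_2 ≤ t) = P(N ≥ 2) = 1 − P(N ≤ 1) ≈ 0.8743.

0.8743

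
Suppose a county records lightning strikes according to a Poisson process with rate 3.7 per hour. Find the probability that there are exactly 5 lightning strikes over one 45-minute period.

0.0855

Over the interval, μ = 3.7 × 0.75 = 2.775 (a 45-minute period = 0.75 hours).
P(N = 5) = e^(−μ) μ^5/5! = e^(−2.775) · 2.775^5/120 ≈ 0.0855.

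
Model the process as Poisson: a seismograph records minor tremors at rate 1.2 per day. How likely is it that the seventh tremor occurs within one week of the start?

Over the interval, μ = 1.2 × 7 = 8.4 (a week = 7 days).
The seventh arrival falls in the interval iff at least 7 events occur there: P(S_7 ≤ t) = P(N ≥ 7) = 1 − P(N ≤ 6) ≈ 0.7330.

0.7330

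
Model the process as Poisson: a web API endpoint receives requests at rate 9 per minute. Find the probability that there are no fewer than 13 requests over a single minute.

0.1242

With mean μ = 9 per minute,
P(N ≥ 13) = 1 − P(N ≤ 12) = 1 − Σ_{j=0}^{12} e^(−μ) μ^j/j! ≈ 0.1242.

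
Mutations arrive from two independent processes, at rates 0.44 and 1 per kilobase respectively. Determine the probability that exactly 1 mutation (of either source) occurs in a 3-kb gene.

0.0575

Independent Poisson processes superpose: combined rate λ = 0.44 + 1 = 1.44 per kilobase.
Over the interval, μ = 1.44 × 3 = 4.32 (a 3-kb gene = 3 kilobases).
P(N = 1) = e^(−4.32) · 4.32^1/1! ≈ 0.0575.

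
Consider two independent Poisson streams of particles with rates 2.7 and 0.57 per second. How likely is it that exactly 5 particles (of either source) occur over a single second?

Independent Poisson processes superpose: combined rate λ = 2.7 + 0.57 = 3.27 per second.
So μ = 3.27.
P(N = 5) = e^(−3.27) · 3.27^5/5! ≈ 0.1184.

0.1184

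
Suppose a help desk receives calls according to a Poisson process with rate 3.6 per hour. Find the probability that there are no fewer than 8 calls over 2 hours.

Over the interval, μ = 3.6 × 2 = 7.2 (2 hours).
P(N ≥ 8) = 1 − P(N ≤ 7) = 1 − Σ_{j=0}^{7} e^(−μ) μ^j/j! ≈ 0.4311.

0.4311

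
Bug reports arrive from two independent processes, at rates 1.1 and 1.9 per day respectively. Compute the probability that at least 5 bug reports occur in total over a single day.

Independent Poisson processes superpose: combined rate λ = 1.1 + 1.9 = 3 per day.
So μ = 3.
P(N ≥ 5) = 1 − P(N ≤ 4) ≈ 0.1847.

0.1847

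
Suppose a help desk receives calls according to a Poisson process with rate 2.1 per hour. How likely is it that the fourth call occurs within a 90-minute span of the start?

0.3863

Over the interval, μ = 2.1 × 1.5 = 3.15 (a 90-minute span = 1.5 hours).
The fourth arrival falls in the interval iff at least 4 events occur there: P(S_4 ≤ t) = P(N ≥ 4) = 1 − P(N ≤ 3) ≈ 0.3863.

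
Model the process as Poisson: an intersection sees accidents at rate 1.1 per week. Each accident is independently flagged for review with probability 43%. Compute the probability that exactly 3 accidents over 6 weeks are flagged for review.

0.2230

Thinning: the accidents that are flagged for review themselves form a Poisson process with rate 0.43 × 1.1 = 0.473 per week.
Over the interval, μ = 0.473 × 6 = 2.838 (6 weeks).
P(N = 3) = e^(−2.838) · 2.838^3/3! ≈ 0.2230.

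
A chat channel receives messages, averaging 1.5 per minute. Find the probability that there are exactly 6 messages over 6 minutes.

0.0911

Over the interval, μ = 1.5 × 6 = 9 (6 minutes).
P(N = 6) = e^(−μ) μ^6/6! = e^(−9) · 9^6/720 ≈ 0.0911.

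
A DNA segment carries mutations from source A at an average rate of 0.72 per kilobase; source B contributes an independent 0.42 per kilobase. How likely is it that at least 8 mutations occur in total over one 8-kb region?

0.6900

Independent Poisson processes superpose: combined rate λ = 0.72 + 0.42 = 1.14 per kilobase.
Over the interval, μ = 1.14 × 8 = 9.12 (an 8-kb region = 8 kilobases).
P(N ≥ 8) = 1 − P(N ≤ 7) ≈ 0.6900.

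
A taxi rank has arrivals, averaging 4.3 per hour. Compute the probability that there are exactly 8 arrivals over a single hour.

0.0393

With mean μ = 4.3 per hour,
P(N = 8) = e^(−μ) μ^8/8! = e^(−4.3) · 4.3^8/40320 ≈ 0.0393.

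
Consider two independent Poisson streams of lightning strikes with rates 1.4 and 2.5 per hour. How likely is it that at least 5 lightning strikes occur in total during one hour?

0.3516

Independent Poisson processes superpose: combined rate λ = 1.4 + 2.5 = 3.9 per hour.
So μ = 3.9.
P(N ≥ 5) = 1 − P(N ≤ 4) ≈ 0.3516.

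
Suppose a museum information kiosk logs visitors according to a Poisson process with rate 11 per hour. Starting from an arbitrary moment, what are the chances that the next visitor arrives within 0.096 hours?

Inter-arrival times are exponential with rate λ = 11 per hour.
P(T ≤ 0.096) = 1 − e^(−λt) = 1 − e^(−11 × 0.096) = 1 − e^(−1.056) ≈ 0.6522.

0.6522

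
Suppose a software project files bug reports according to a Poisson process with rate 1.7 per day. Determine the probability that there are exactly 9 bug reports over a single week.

Over the interval, μ = 1.7 × 7 = 11.9 (a week = 7 days).
P(N = 9) = e^(−μ) μ^9/9! = e^(−11.9) · 11.9^9/362880 ≈ 0.0895.

0.0895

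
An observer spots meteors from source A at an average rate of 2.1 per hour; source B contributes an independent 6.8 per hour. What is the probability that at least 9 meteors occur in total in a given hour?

0.5311

Independent Poisson processes superpose: combined rate λ = 2.1 + 6.8 = 8.9 per hour.
So μ = 8.9.
P(N ≥ 9) = 1 − P(N ≤ 8) ≈ 0.5311.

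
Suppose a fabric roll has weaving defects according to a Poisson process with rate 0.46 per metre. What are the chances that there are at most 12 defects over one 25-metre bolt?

Over the interval, μ = 0.46 × 25 = 11.5 (a 25-metre bolt = 25 metres).
P(N ≤ 12) = Σ_{j=0}^{12} e^(−μ) μ^j/j! ≈ 0.6329.

0.6329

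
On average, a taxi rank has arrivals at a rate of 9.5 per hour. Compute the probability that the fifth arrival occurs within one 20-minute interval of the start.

Over the interval, μ = 9.5 × 1/3 ≈ 3.16667 (a 20-minute interval = 1/3 hours).
The fifth arrival falls in the interval iff at least 5 events occur there: P(S_5 ≤ t) = P(N ≥ 5) = 1 − P(N ≤ 4) ≈ 0.2135.

0.2135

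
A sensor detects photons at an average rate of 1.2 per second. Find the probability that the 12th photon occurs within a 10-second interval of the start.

Over the interval, μ = 1.2 × 10 = 12 (a 10-second interval = 10 seconds).
The 12th arrival falls in the interval iff at least 12 events occur there: P(S_12 ≤ t) = P(N ≥ 12) = 1 − P(N ≤ 11) ≈ 0.5384.

0.5384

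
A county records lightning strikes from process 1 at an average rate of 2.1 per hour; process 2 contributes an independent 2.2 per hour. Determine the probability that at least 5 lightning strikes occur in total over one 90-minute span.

Independent Poisson processes superpose: combined rate λ = 2.1 + 2.2 = 4.3 per hour.
Over the interval, μ = 4.3 × 1.5 = 6.45 (a 90-minute span = 1.5 hours).
P(N ≥ 5) = 1 − P(N ≤ 4) ≈ 0.7707.

0.7707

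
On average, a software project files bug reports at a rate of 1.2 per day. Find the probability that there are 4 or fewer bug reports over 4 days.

0.4763

Over the interval, μ = 1.2 × 4 = 4.8 (4 days).
P(N ≤ 4) = Σ_{j=0}^{4} e^(−μ) μ^j/j! ≈ 0.4763.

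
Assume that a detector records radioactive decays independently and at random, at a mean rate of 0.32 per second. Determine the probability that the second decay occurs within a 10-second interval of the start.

Over the interval, μ = 0.32 × 10 = 3.2 (a 10-second interval = 10 seconds).
The second arrival falls in the interval iff at least 2 events occur there: P(S_2 ≤ t) = P(N ≥ 2) = 1 − P(N ≤ 1) ≈ 0.8288.

0.8288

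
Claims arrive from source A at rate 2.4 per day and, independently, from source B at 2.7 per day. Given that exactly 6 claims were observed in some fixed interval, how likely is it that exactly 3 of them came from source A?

Given the total, each event is independently from source A with probability p = λ_A/(λ_A+λ_B) = 2.4/5.1 ≈ 0.4706.
So K ~ Binomial(6, 2.4/5.1): P(K = 3) = C(6,3) · (2.4/5.1)^3 · (2.7/5.1)^3 ≈ 0.3093.

0.3093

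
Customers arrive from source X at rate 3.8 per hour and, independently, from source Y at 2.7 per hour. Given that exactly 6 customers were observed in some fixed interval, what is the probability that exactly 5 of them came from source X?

0.1702

Given the total, each event is independently from source X with probability p = λ_X/(λ_X+λ_Y) = 3.8/6.5 ≈ 0.5846.
So K ~ Binomial(6, 3.8/6.5): P(K = 5) = C(6,5) · (3.8/6.5)^5 · (2.7/6.5)^1 ≈ 0.1702.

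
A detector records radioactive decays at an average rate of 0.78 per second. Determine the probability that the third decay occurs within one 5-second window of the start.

Over the interval, μ = 0.78 × 5 = 3.9 (a 5-second window = 5 seconds).
The third arrival falls in the interval iff at least 3 events occur there: P(S_3 ≤ t) = P(N ≥ 3) = 1 − P(N ≤ 2) ≈ 0.7469.

0.7469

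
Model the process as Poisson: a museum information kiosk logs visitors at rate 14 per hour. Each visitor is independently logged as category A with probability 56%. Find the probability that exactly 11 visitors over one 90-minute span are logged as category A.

0.1164

Thinning: the visitors that are logged as category A themselves form a Poisson process with rate 0.56 × 14 = 7.84 per hour.
Over the interval, μ = 7.84 × 1.5 = 11.76 (a 90-minute span = 1.5 hours).
P(N = 11) = e^(−11.76) · 11.76^11/11! ≈ 0.1164.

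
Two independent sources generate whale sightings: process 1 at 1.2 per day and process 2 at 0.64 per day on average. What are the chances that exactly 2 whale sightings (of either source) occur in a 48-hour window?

Independent Poisson processes superpose: combined rate λ = 1.2 + 0.64 = 1.84 per day.
Over the interval, μ = 1.84 × 2 = 3.68 (a 48-hour window = 2 days).
P(N = 2) = e^(−3.68) · 3.68^2/2! ≈ 0.1708.

0.1708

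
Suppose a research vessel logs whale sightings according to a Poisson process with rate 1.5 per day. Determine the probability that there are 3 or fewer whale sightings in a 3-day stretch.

0.3423

Over the interval, μ = 1.5 × 3 = 4.5 (a 3-day stretch = 3 days).
P(N ≤ 3) = Σ_{j=0}^{3} e^(−μ) μ^j/j! ≈ 0.3423.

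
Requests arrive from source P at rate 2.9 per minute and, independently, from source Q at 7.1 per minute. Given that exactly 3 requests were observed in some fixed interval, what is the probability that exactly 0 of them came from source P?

0.3579

Given the total, each event is independently from source P with probability p = λ_P/(λ_P+λ_Q) = 2.9/10 = 0.2900.
So K ~ Binomial(3, 2.9/10): P(K = 0) = C(3,0) · (2.9/10)^0 · (7.1/10)^3 ≈ 0.3579.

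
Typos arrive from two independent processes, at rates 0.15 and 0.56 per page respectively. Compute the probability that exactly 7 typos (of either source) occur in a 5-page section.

Independent Poisson processes superpose: combined rate λ = 0.15 + 0.56 = 0.71 per page.
Over the interval, μ = 0.71 × 5 = 3.55 (a 5-page section = 5 pages).
P(N = 7) = e^(−3.55) · 3.55^7/7! ≈ 0.0405.

0.0405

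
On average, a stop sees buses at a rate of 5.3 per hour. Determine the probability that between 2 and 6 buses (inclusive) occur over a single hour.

With mean μ = 5.3 per hour,
P(2 ≤ N ≤ 6) = Σ_{j=2}^{6} e^(−5.3) · 5.3^j/j! ≈ 0.6857.

0.6857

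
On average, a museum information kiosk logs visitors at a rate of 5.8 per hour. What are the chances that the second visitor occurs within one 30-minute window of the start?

0.7854

Over the interval, μ = 5.8 × 0.5 = 2.9 (a 30-minute window = 0.5 hours).
The second arrival falls in the interval iff at least 2 events occur there: P(S_2 ≤ t) = P(N ≥ 2) = 1 − P(N ≤ 1) ≈ 0.7854.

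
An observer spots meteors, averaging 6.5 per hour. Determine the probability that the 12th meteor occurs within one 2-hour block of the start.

0.6468

Over the interval, μ = 6.5 × 2 = 13 (a 2-hour block = 2 hours).
The 12th arrival falls in the interval iff at least 12 events occur there: P(S_12 ≤ t) = P(N ≥ 12) = 1 − P(N ≤ 11) ≈ 0.6468.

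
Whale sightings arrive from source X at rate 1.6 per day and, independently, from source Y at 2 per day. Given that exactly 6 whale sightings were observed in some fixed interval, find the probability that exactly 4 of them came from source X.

0.1806

Given the total, each event is independently from source X with probability p = λ_X/(λ_X+λ_Y) = 1.6/3.6 ≈ 0.4444.
So K ~ Binomial(6, 1.6/3.6): P(K = 4) = C(6,4) · (1.6/3.6)^4 · (2/3.6)^2 ≈ 0.1806.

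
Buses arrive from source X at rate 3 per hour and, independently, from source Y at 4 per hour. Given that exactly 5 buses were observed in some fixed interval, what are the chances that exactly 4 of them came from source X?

0.0964

Given the total, each event is independently from source X with probability p = λ_X/(λ_X+λ_Y) = 3/7 ≈ 0.4286.
So K ~ Binomial(5, 3/7): P(K = 4) = C(5,4) · (3/7)^4 · (4/7)^1 ≈ 0.0964.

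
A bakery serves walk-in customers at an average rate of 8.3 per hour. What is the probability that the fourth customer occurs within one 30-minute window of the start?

Over the interval, μ = 8.3 × 0.5 = 4.15 (a 30-minute window = 0.5 hours).
The fourth arrival falls in the interval iff at least 4 events occur there: P(S_4 ≤ t) = P(N ≥ 4) = 1 − P(N ≤ 3) ≈ 0.5953.

0.5953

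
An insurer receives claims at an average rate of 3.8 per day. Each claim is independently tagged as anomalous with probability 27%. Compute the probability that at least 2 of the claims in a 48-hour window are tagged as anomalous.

0.6079

Thinning: the claims that are tagged as anomalous themselves form a Poisson process with rate 0.27 × 3.8 = 1.026 per day.
Over the interval, μ = 1.026 × 2 = 2.052 (a 48-hour window = 2 days).
P(N ≥ 2) = 1 − P(N ≤ 1) ≈ 0.6079.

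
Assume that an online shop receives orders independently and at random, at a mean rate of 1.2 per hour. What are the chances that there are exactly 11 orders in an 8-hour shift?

Over the interval, μ = 1.2 × 8 = 9.6 (an 8-hour shift = 8 hours).
P(N = 11) = e^(−μ) μ^11/11! = e^(−9.6) · 9.6^11/39916800 ≈ 0.1083.

0.1083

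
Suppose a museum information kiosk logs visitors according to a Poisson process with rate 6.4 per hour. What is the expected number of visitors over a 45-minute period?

E[N] = λt = 6.4 × 0.75 = 4.8 (a 45-minute period = 0.75 hours).

4.8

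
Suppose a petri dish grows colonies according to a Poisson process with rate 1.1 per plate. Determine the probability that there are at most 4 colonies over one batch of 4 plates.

Over the interval, μ = 1.1 × 4 = 4.4 (a batch of 4 plates = 4 plates).
P(N ≤ 4) = Σ_{j=0}^{4} e^(−μ) μ^j/j! ≈ 0.5512.

0.5512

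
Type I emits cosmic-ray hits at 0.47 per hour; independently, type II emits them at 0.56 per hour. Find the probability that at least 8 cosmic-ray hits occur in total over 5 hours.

0.1495

Independent Poisson processes superpose: combined rate λ = 0.47 + 0.56 = 1.03 per hour.
Over the interval, μ = 1.03 × 5 = 5.15 (5 hours).
P(N ≥ 8) = 1 − P(N ≤ 7) ≈ 0.1495.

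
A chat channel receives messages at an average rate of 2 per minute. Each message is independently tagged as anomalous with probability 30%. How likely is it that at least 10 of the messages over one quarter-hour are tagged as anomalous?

0.4126

Thinning: the messages that are tagged as anomalous themselves form a Poisson process with rate 0.3 × 2 = 0.6 per minute.
Over the interval, μ = 0.6 × 15 = 9 (a quarter-hour = 15 minutes).
P(N ≥ 10) = 1 − P(N ≤ 9) ≈ 0.4126.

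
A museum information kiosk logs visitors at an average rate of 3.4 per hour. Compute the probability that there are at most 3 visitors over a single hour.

0.5584

With mean μ = 3.4 per hour,
P(N ≤ 3) = Σ_{j=0}^{3} e^(−μ) μ^j/j! ≈ 0.5584.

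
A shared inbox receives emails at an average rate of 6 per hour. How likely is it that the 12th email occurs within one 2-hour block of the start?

Over the interval, μ = 6 × 2 = 12 (a 2-hour block = 2 hours).
The 12th arrival falls in the interval iff at least 12 events occur there: P(S_12 ≤ t) = P(N ≥ 12) = 1 − P(N ≤ 11) ≈ 0.5384.

0.5384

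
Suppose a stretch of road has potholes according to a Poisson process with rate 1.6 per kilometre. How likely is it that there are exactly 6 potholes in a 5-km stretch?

0.1221

Over the interval, μ = 1.6 × 5 = 8 (a 5-km stretch = 5 kilometres).
P(N = 6) = e^(−μ) μ^6/6! = e^(−8) · 8^6/720 ≈ 0.1221.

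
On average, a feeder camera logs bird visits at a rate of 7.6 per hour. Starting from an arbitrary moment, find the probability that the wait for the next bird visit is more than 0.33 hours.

The wait for the next event is exponential with rate λ = 7.6 per hour.
P(T > 0.33) = e^(−λt) = e^(−7.6 × 0.33) = e^(−2.508) ≈ 0.0814.

0.0814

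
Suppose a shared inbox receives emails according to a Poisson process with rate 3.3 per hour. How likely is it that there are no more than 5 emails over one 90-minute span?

0.6247

Over the interval, μ = 3.3 × 1.5 = 4.95 (a 90-minute span = 1.5 hours).
P(N ≤ 5) = Σ_{j=0}^{5} e^(−μ) μ^j/j! ≈ 0.6247.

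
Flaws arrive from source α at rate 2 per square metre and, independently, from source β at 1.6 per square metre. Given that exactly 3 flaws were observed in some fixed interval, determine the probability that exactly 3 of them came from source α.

0.1715

Given the total, each event is independently from source α with probability p = λ_α/(λ_α+λ_β) = 2/3.6 ≈ 0.5556.
So K ~ Binomial(3, 2/3.6): P(K = 3) = C(3,3) · (2/3.6)^3 · (1.6/3.6)^0 ≈ 0.1715.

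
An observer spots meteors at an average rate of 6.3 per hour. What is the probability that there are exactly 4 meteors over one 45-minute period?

Over the interval, μ = 6.3 × 0.75 = 4.725 (a 45-minute period = 0.75 hours).
P(N = 4) = e^(−μ) μ^4/4! = e^(−4.725) · 4.725^4/24 ≈ 0.1842.

0.1842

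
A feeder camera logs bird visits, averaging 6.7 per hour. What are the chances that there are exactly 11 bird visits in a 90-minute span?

0.1143

Over the interval, μ = 6.7 × 1.5 = 10.05 (a 90-minute span = 1.5 hours).
P(N = 11) = e^(−μ) μ^11/11! = e^(−10.05) · 10.05^11/39916800 ≈ 0.1143.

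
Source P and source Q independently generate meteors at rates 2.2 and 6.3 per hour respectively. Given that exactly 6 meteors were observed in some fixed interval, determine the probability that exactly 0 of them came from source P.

0.1658

Given the total, each event is independently from source P with probability p = λ_P/(λ_P+λ_Q) = 2.2/8.5 ≈ 0.2588.
So K ~ Binomial(6, 2.2/8.5): P(K = 0) = C(6,0) · (2.2/8.5)^0 · (6.3/8.5)^6 ≈ 0.1658.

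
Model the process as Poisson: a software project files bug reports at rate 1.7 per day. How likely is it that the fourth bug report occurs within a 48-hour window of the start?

0.4416

Over the interval, μ = 1.7 × 2 = 3.4 (a 48-hour window = 2 days).
The fourth arrival falls in the interval iff at least 4 events occur there: P(S_4 ≤ t) = P(N ≥ 4) = 1 − P(N ≤ 3) ≈ 0.4416.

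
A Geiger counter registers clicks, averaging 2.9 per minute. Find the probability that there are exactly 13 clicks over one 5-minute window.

Over the interval, μ = 2.9 × 5 = 14.5 (a 5-minute window = 5 minutes).
P(N = 13) = e^(−μ) μ^13/13! = e^(−14.5) · 14.5^13/6227020800 ≈ 0.1014.

0.1014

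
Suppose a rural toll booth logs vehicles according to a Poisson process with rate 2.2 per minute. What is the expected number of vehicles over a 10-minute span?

E[N] = λt = 2.2 × 10 = 22 (a 10-minute span = 10 minutes).

22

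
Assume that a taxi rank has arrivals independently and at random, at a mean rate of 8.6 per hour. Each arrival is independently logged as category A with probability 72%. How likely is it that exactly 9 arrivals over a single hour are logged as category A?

0.0754

Thinning: the arrivals that are logged as category A themselves form a Poisson process with rate 0.72 × 8.6 = 6.192 per hour.
So μ = 6.192.
P(N = 9) = e^(−6.192) · 6.192^9/9! ≈ 0.0754.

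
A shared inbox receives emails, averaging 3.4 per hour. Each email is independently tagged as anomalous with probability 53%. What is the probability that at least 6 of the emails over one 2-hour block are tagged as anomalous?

0.1564

Thinning: the emails that are tagged as anomalous themselves form a Poisson process with rate 0.53 × 3.4 = 1.802 per hour.
Over the interval, μ = 1.802 × 2 = 3.604 (a 2-hour block = 2 hours).
P(N ≥ 6) = 1 − P(N ≤ 5) ≈ 0.1564.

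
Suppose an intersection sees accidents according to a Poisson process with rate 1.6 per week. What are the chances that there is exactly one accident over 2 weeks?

Over the interval, μ = 1.6 × 2 = 3.2 (2 weeks).
P(N = 1) = e^(−μ) μ^1/1! = e^(−3.2) · 3.2^1/1 ≈ 0.1304.

0.1304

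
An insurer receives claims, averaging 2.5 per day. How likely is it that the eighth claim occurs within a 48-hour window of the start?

Over the interval, μ = 2.5 × 2 = 5 (a 48-hour window = 2 days).
The eighth arrival falls in the interval iff at least 8 events occur there: P(S_8 ≤ t) = P(N ≥ 8) = 1 − P(N ≤ 7) ≈ 0.1334.

0.1334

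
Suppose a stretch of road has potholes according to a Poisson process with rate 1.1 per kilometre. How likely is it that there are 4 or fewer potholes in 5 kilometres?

Over the interval, μ = 1.1 × 5 = 5.5 (5 kilometres).
P(N ≤ 4) = Σ_{j=0}^{4} e^(−μ) μ^j/j! ≈ 0.3575.

0.3575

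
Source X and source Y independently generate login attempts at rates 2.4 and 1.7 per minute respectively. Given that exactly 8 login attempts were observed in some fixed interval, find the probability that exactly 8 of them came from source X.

Given the total, each event is independently from source X with probability p = λ_X/(λ_X+λ_Y) = 2.4/4.1 ≈ 0.5854.
So K ~ Binomial(8, 2.4/4.1): P(K = 8) = C(8,8) · (2.4/4.1)^8 · (1.7/4.1)^0 ≈ 0.0138.

0.0138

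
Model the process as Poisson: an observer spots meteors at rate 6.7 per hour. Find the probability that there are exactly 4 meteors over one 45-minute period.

Over the interval, μ = 6.7 × 0.75 = 5.025 (a 45-minute period = 0.75 hours).
P(N = 4) = e^(−μ) μ^4/4! = e^(−5.025) · 5.025^4/24 ≈ 0.1746.

0.1746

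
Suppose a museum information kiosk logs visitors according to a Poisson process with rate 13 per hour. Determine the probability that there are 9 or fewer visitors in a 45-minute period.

Over the interval, μ = 13 × 0.75 = 9.75 (a 45-minute period = 0.75 hours).
P(N ≤ 9) = Σ_{j=0}^{9} e^(−μ) μ^j/j! ≈ 0.4896.

0.4896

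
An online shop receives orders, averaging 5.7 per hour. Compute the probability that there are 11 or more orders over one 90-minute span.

Over the interval, μ = 5.7 × 1.5 = 8.55 (a 90-minute span = 1.5 hours).
P(N ≥ 11) = 1 − P(N ≤ 10) = 1 − Σ_{j=0}^{10} e^(−μ) μ^j/j! ≈ 0.2422.

0.2422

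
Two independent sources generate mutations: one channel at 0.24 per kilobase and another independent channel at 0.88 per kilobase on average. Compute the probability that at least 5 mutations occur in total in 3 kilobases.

Independent Poisson processes superpose: combined rate λ = 0.24 + 0.88 = 1.12 per kilobase.
Over the interval, μ = 1.12 × 3 = 3.36 (3 kilobases).
P(N ≥ 5) = 1 − P(N ≤ 4) ≈ 0.2484.

0.2484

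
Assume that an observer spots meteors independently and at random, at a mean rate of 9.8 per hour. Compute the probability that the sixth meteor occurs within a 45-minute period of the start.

Over the interval, μ = 9.8 × 0.75 = 7.35 (a 45-minute period = 0.75 hours).
The sixth arrival falls in the interval iff at least 6 events occur there: P(S_6 ≤ t) = P(N ≥ 6) = 1 − P(N ≤ 5) ≈ 0.7417.

0.7417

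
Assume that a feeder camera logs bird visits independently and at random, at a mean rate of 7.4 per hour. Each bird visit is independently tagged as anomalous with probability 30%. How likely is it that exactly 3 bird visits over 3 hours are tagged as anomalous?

Thinning: the bird visits that are tagged as anomalous themselves form a Poisson process with rate 0.3 × 7.4 = 2.22 per hour.
Over the interval, μ = 2.22 × 3 = 6.66 (3 hours).
P(N = 3) = e^(−6.66) · 6.66^3/3! ≈ 0.0631.

0.0631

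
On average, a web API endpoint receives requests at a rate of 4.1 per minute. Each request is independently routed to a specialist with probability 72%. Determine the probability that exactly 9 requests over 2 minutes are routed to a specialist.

0.0655

Thinning: the requests that are routed to a specialist themselves form a Poisson process with rate 0.72 × 4.1 = 2.952 per minute.
Over the interval, μ = 2.952 × 2 = 5.904 (2 minutes).
P(N = 9) = e^(−5.904) · 5.904^9/9! ≈ 0.0655.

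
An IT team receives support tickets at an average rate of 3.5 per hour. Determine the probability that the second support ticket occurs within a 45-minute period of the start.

Over the interval, μ = 3.5 × 0.75 = 2.625 (a 45-minute period = 0.75 hours).
The second arrival falls in the interval iff at least 2 events occur there: P(S_2 ≤ t) = P(N ≥ 2) = 1 − P(N ≤ 1) ≈ 0.7374.

0.7374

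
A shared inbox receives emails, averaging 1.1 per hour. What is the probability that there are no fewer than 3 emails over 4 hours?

Over the interval, μ = 1.1 × 4 = 4.4 (4 hours).
P(N ≥ 3) = 1 − P(N ≤ 2) = 1 − Σ_{j=0}^{2} e^(−μ) μ^j/j! ≈ 0.8149.

0.8149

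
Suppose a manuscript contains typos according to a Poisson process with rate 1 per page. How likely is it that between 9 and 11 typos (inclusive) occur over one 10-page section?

0.3640

Over the interval, μ = 1 × 10 = 10 (a 10-page section = 10 pages).
P(9 ≤ N ≤ 11) = Σ_{j=9}^{11} e^(−10) · 10^j/j! ≈ 0.3640.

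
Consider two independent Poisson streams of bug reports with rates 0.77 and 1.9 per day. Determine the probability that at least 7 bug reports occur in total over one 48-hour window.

0.2890

Independent Poisson processes superpose: combined rate λ = 0.77 + 1.9 = 2.67 per day.
Over the interval, μ = 2.67 × 2 = 5.34 (a 48-hour window = 2 days).
P(N ≥ 7) = 1 − P(N ≤ 6) ≈ 0.2890.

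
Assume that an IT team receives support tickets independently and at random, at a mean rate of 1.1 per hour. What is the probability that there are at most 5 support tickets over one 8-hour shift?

Over the interval, μ = 1.1 × 8 = 8.8 (an 8-hour shift = 8 hours).
P(N ≤ 5) = Σ_{j=0}^{5} e^(−μ) μ^j/j! ≈ 0.1284.

0.1284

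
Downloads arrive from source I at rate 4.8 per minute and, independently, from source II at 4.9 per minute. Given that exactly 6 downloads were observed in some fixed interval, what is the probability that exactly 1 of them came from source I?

0.0977

Given the total, each event is independently from source I with probability p = λ_I/(λ_I+λ_II) = 4.8/9.7 ≈ 0.4948.
So K ~ Binomial(6, 4.8/9.7): P(K = 1) = C(6,1) · (4.8/9.7)^1 · (4.9/9.7)^5 ≈ 0.0977.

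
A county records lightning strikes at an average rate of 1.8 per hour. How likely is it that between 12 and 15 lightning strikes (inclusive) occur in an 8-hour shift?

0.4016

Over the interval, μ = 1.8 × 8 = 14.4 (an 8-hour shift = 8 hours).
P(12 ≤ N ≤ 15) = Σ_{j=12}^{15} e^(−14.4) · 14.4^j/j! ≈ 0.4016.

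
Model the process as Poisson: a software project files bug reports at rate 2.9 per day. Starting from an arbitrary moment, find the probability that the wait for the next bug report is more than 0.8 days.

0.0983

The wait for the next event is exponential with rate λ = 2.9 per day.
P(T > 0.8) = e^(−λt) = e^(−2.9 × 0.8) = e^(−2.32) ≈ 0.0983.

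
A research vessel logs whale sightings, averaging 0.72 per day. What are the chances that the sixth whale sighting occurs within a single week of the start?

Over the interval, μ = 0.72 × 7 = 5.04 (a week = 7 days).
The sixth arrival falls in the interval iff at least 6 events occur there: P(S_6 ≤ t) = P(N ≥ 6) = 1 − P(N ≤ 5) ≈ 0.3911.

0.3911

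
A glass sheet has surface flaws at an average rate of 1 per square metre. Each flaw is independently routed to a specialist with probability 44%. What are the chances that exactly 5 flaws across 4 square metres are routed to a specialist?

Thinning: the flaws that are routed to a specialist themselves form a Poisson process with rate 0.44 × 1 = 0.44 per square metre.
Over the interval, μ = 0.44 × 4 = 1.76 (4 square metres).
P(N = 5) = e^(−1.76) · 1.76^5/5! ≈ 0.0242.

0.0242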